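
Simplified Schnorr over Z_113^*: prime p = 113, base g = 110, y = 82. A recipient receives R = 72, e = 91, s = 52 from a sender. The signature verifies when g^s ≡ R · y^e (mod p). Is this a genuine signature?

g^s mod p:
Squares mod 113: 110^1≡110, 110^2≡9, 110^4≡81, 110^8≡7, 110^16≡49, 110^32≡28
52 = 32 + 16 + 4, so 110^52 ≡ 28·49·81 ≡ 53 (mod 113)
R · y^e mod p:
Squares mod 113: 82^1≡82, 82^2≡57, 82^4≡85, 82^8≡106, 82^16≡49, 82^32≡28, 82^64≡106
91 = 64 + 16 + 8 + 2 + 1, so 82^91 ≡ 106·49·106·57·82 ≡ 18 (mod 113)
72·18 = 1296 ≡ 53 (mod 113)
53 ≡ 53 (mod 113); signature holds.

genuine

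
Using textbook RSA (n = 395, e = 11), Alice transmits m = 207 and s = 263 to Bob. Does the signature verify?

verifies

s^2 ≡ 263^2 = 69169 ≡ 44
s^4 ≡ 44^2 = 1936 ≡ 356
s^8 ≡ 356^2 = 126736 ≡ 336
11 = 8 + 2 + 1, so s^11 ≡ 336·44·263 ≡ 207 (mod 395)
207 = m, so the signature checks out.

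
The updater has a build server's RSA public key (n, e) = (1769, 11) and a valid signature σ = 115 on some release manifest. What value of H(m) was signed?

579

σ^2 ≡ 115^2 = 13225 ≡ 842
σ^4 ≡ 842^2 = 708964 ≡ 1364
σ^8 ≡ 1364^2 = 1860496 ≡ 1277
11 = 8 + 2 + 1, so σ^11 ≡ 1277·842·115 ≡ 579 (mod 1769)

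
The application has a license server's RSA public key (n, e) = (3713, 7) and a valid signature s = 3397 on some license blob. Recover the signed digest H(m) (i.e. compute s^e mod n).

s^2 ≡ 3397^2 = 11539609 ≡ 3318
s^4 ≡ 3318^2 = 11009124 ≡ 79
7 = 4 + 2 + 1, so s^7 ≡ 79·3318·3397 ≡ 2765 (mod 3713)

2765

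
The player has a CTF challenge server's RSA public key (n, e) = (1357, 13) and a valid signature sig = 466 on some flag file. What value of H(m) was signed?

Squares mod 1357: sig^1≡466, sig^2≡36, sig^4≡1296, sig^8≡1007
13 = 8 + 4 + 1, so sig^13 ≡ 1007·1296·466 ≡ 933 (mod 1357)

933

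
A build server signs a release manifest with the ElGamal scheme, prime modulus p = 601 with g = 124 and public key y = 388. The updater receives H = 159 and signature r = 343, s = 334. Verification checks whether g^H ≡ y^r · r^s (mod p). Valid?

Left side g^H mod p:
Squares mod 601: 124^1≡124, 124^2≡351, 124^4≡597, 124^8≡16, 124^16≡256, 124^32≡27, 124^64≡128, 124^128≡157
159 = 128 + 16 + 8 + 4 + 2 + 1, so 124^159 ≡ 157·256·16·597·351·124 ≡ 388 (mod 601)
Right side y^r · r^s mod p:
Squares mod 601: 388^1≡388, 388^2≡294, 388^4≡493, 388^8≡245, 388^16≡526, 388^32≡216, 388^64≡379, 388^128≡2, 388^256≡4
343 = 256 + 64 + 16 + 4 + 2 + 1, so 388^343 ≡ 4·379·526·493·294·388 ≡ 170 (mod 601)
Squares mod 601: 343^1≡343, 343^2≡454, 343^4≡574, 343^8≡128, 343^16≡157, 343^32≡8, 343^64≡64, 343^128≡490, 343^256≡301
334 = 256 + 64 + 8 + 4 + 2, so 343^334 ≡ 301·64·128·574·454 ≡ 575 (mod 601)
170·575 = 97750 ≡ 388 (mod 601)
388 ≡ 388 (mod 601), so the signature is genuine.

yes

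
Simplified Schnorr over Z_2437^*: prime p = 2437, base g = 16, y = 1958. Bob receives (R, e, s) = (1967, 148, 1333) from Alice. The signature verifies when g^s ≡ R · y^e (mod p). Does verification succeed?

g^s mod p:
16^1333 mod 2437 = 2321
R · y^e mod p:
1958^148 mod 2437 = 1738
1967·1738 = 3418646 ≡ 1972 (mod 2437)
2321 ≠ 1972; the check fails.

fails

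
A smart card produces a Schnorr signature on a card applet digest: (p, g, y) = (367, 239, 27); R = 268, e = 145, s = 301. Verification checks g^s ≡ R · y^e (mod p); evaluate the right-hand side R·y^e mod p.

316

Squares mod 367: 27^1≡27, 27^2≡362, 27^4≡25, 27^8≡258, 27^16≡137, 27^32≡52, 27^64≡135, 27^128≡242
145 = 128 + 16 + 1, so 27^145 ≡ 242·137·27 ≡ 45 (mod 367)
R · y^e ≡ 268·45 = 12060 ≡ 316 (mod 367)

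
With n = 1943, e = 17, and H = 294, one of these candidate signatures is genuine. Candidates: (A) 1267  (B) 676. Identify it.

Candidate A: 1267^17 mod 1943 = 1649
Candidate B: 676^17 mod 1943 = 294
  → matches H = 294

B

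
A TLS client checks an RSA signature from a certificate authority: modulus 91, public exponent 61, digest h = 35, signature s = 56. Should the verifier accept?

reject

Squares mod 91: s^1≡56, s^2≡42, s^4≡35, s^8≡42, s^16≡35, s^32≡42
61 = 32 + 16 + 8 + 4 + 1, so s^61 ≡ 42·35·42·35·56 ≡ 56 (mod 91)
s^61 mod 91 = 56, but h = 35.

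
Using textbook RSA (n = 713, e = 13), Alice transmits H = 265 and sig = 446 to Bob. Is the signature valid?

sig^2 ≡ 446^2 = 198916 ≡ 702
sig^4 ≡ 702^2 = 492804 ≡ 121
sig^8 ≡ 121^2 = 14641 ≡ 381
13 = 8 + 4 + 1, so sig^13 ≡ 381·121·446 ≡ 265 (mod 713)
265 = H, so the signature checks out.

valid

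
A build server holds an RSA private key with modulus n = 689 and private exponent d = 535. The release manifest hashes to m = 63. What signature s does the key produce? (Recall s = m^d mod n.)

418

m^2 ≡ 63^2 = 3969 ≡ 524
m^4 ≡ 524^2 = 274576 ≡ 354
m^8 ≡ 354^2 = 125316 ≡ 607
m^16 ≡ 607^2 = 368449 ≡ 523
m^32 ≡ 523^2 = 273529 ≡ 685
m^64 ≡ 685^2 = 469225 ≡ 16
m^128 ≡ 16^2 = 256
m^256 ≡ 256^2 = 65536 ≡ 81
m^512 ≡ 81^2 = 6561 ≡ 360
535 = 512 + 16 + 4 + 2 + 1, so m^535 ≡ 360·523·354·524·63 ≡ 418 (mod 689)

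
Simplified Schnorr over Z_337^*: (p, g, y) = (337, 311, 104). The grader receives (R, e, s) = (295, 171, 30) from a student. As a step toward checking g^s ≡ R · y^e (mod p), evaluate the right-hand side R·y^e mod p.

79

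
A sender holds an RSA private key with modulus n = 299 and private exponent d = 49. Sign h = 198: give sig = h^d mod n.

h^49 mod 299 = 107

107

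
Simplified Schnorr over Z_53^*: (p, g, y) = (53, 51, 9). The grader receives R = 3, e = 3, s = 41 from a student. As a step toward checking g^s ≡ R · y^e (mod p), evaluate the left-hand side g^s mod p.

51^2 = 2601 ≡ 4
51^4 ≡ 4^2 = 16
51^8 ≡ 16^2 = 256 ≡ 44
51^16 ≡ 44^2 = 1936 ≡ 28
51^32 ≡ 28^2 = 784 ≡ 42
41 = 32 + 8 + 1, so 51^41 ≡ 42·44·51 ≡ 14 (mod 53)

14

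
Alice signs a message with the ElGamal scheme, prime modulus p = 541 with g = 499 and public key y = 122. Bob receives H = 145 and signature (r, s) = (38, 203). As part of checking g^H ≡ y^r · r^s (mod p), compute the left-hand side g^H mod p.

202

Squares mod 541: 499^1≡499, 499^2≡141, 499^4≡405, 499^8≡102, 499^16≡125, 499^32≡477, 499^64≡309, 499^128≡265
145 = 128 + 16 + 1, so 499^145 ≡ 265·125·499 ≡ 202 (mod 541)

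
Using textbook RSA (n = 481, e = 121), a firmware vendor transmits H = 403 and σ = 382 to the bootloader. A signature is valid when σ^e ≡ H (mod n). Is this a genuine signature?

forged

Squares mod 481: σ^1≡382, σ^2≡181, σ^4≡53, σ^8≡404, σ^16≡157, σ^32≡118, σ^64≡456
121 = 64 + 32 + 16 + 8 + 1, so σ^121 ≡ 456·118·157·404·382 ≡ 460 (mod 481)
460 ≠ 403, so verification fails.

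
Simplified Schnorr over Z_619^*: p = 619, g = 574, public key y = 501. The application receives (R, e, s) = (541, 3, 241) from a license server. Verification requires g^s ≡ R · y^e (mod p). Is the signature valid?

g^s mod p:
574^2 = 329476 ≡ 168
574^4 ≡ 168^2 = 28224 ≡ 369
574^8 ≡ 369^2 = 136161 ≡ 600
574^16 ≡ 600^2 = 360000 ≡ 361
574^32 ≡ 361^2 = 130321 ≡ 331
574^64 ≡ 331^2 = 109561 ≡ 617
574^128 ≡ 617^2 = 380689 ≡ 4
241 = 128 + 64 + 32 + 16 + 1, so 574^241 ≡ 4·617·331·361·574 ≡ 593 (mod 619)
R · y^e mod p:
501^2 = 251001 ≡ 306
3 = 2 + 1, so 501^3 ≡ 306·501 ≡ 413 (mod 619)
541·413 = 223433 ≡ 593 (mod 619)
593 ≡ 593 (mod 619); signature holds.

valid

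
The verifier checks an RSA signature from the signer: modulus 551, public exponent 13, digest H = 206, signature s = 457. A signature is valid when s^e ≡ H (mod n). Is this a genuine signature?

forged

Squares mod 551: s^1≡457, s^2≡20, s^4≡400, s^8≡210
13 = 8 + 4 + 1, so s^13 ≡ 210·400·457 ≡ 381 (mod 551)
The recovered value 381 does not match the digest 206.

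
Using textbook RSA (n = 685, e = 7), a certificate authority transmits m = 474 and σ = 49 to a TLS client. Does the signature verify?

verifies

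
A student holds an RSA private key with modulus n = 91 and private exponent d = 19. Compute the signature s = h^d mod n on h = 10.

h^2 ≡ 10^2 = 100 ≡ 9
h^4 ≡ 9^2 = 81
h^8 ≡ 81^2 = 6561 ≡ 9
h^16 ≡ 9^2 = 81
19 = 16 + 2 + 1, so h^19 ≡ 81·9·10 ≡ 10 (mod 91)

10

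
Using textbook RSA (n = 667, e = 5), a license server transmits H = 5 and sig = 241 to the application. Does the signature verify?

sig^2 ≡ 241^2 = 58081 ≡ 52
sig^4 ≡ 52^2 = 2704 ≡ 36
5 = 4 + 1, so sig^5 ≡ 36·241 ≡ 5 (mod 667)
sig^5 mod 667 = 5 matches H.

verifies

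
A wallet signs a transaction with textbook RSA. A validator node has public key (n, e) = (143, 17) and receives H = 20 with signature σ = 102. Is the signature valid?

Squares mod 143: σ^1≡102, σ^2≡108, σ^4≡81, σ^8≡126, σ^16≡3
17 = 16 + 1, so σ^17 ≡ 3·102 ≡ 20 (mod 143)
20 = H, so the signature checks out.

valid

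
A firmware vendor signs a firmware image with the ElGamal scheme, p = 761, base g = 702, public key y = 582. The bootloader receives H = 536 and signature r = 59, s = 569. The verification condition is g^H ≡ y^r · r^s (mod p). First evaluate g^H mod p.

230

702^2 = 492804 ≡ 437
702^4 ≡ 437^2 = 190969 ≡ 719
702^8 ≡ 719^2 = 516961 ≡ 242
702^16 ≡ 242^2 = 58564 ≡ 728
702^32 ≡ 728^2 = 529984 ≡ 328
702^64 ≡ 328^2 = 107584 ≡ 283
702^128 ≡ 283^2 = 80089 ≡ 184
702^256 ≡ 184^2 = 33856 ≡ 372
702^512 ≡ 372^2 = 138384 ≡ 643
536 = 512 + 16 + 8, so 702^536 ≡ 643·728·242 ≡ 230 (mod 761)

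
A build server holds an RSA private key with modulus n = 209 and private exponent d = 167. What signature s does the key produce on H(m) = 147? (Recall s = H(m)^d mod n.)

181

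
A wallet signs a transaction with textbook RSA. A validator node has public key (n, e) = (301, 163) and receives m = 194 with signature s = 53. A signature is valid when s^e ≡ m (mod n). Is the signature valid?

invalid

Squares mod 301: s^1≡53, s^2≡100, s^4≡67, s^8≡275, s^16≡74, s^32≡58, s^64≡53, s^128≡100
163 = 128 + 32 + 2 + 1, so s^163 ≡ 100·58·100·53 ≡ 74 (mod 301)
s^163 mod 301 = 74, but m = 194.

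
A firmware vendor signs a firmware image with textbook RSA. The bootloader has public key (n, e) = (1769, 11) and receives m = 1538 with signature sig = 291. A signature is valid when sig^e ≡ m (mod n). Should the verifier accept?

accept

sig^2 ≡ 291^2 = 84681 ≡ 1538
sig^4 ≡ 1538^2 = 2365444 ≡ 291
sig^8 ≡ 291^2 = 84681 ≡ 1538
11 = 8 + 2 + 1, so sig^11 ≡ 1538·1538·291 ≡ 1538 (mod 1769)
1538 = m, so the signature checks out.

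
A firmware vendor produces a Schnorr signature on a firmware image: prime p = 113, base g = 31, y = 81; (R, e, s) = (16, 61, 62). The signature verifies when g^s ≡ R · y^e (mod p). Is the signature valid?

invalid

g^s mod p:
Squares mod 113: 31^1≡31, 31^2≡57, 31^4≡85, 31^8≡106, 31^16≡49, 31^32≡28
62 = 32 + 16 + 8 + 4 + 2, so 31^62 ≡ 28·49·106·85·57 ≡ 99 (mod 113)
R · y^e mod p:
Squares mod 113: 81^1≡81, 81^2≡7, 81^4≡49, 81^8≡28, 81^16≡106, 81^32≡49
61 = 32 + 16 + 8 + 4 + 1, so 81^61 ≡ 49·106·28·49·81 ≡ 14 (mod 113)
16·14 = 224 ≡ 111 (mod 113)
99 ≠ 111; the check fails.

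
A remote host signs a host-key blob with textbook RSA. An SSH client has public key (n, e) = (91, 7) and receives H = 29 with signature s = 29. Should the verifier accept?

s^7 mod 91 = 29
29 = H, so the signature checks out.

accept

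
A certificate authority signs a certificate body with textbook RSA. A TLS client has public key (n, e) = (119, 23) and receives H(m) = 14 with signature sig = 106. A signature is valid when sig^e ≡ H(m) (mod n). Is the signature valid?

sig^2 ≡ 106^2 = 11236 ≡ 50
sig^4 ≡ 50^2 = 2500 ≡ 1
sig^8 ≡ 1^2 = 1
sig^16 ≡ 1^2 = 1
23 = 16 + 4 + 2 + 1, so sig^23 ≡ 1·1·50·106 ≡ 64 (mod 119)
64 ≠ 14, so verification fails.

invalid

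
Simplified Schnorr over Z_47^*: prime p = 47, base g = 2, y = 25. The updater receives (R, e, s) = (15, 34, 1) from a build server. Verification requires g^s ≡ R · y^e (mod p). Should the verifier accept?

g^s mod p:
2^1 mod 47 = 2
R · y^e mod p:
Squares mod 47: 25^1≡25, 25^2≡14, 25^4≡8, 25^8≡17, 25^16≡7, 25^32≡2
34 = 32 + 2, so 25^34 ≡ 2·14 ≡ 28 (mod 47)
15·28 = 420 ≡ 44 (mod 47)
2 ≠ 44; the check fails.

reject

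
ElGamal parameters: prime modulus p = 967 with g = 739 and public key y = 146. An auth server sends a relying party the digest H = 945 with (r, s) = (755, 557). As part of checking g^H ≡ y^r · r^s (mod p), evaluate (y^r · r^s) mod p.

780

146^2 = 21316 ≡ 42
146^4 ≡ 42^2 = 1764 ≡ 797
146^8 ≡ 797^2 = 635209 ≡ 857
146^16 ≡ 857^2 = 734449 ≡ 496
146^32 ≡ 496^2 = 246016 ≡ 398
146^64 ≡ 398^2 = 158404 ≡ 783
146^128 ≡ 783^2 = 613089 ≡ 11
146^256 ≡ 11^2 = 121
146^512 ≡ 121^2 = 14641 ≡ 136
755 = 512 + 128 + 64 + 32 + 16 + 2 + 1, so 146^755 ≡ 136·11·783·398·496·42·146 ≡ 62 (mod 967)
755^2 = 570025 ≡ 462
755^4 ≡ 462^2 = 213444 ≡ 704
755^8 ≡ 704^2 = 495616 ≡ 512
755^16 ≡ 512^2 = 262144 ≡ 87
755^32 ≡ 87^2 = 7569 ≡ 800
755^64 ≡ 800^2 = 640000 ≡ 813
755^128 ≡ 813^2 = 660969 ≡ 508
755^256 ≡ 508^2 = 258064 ≡ 842
755^512 ≡ 842^2 = 708964 ≡ 153
557 = 512 + 32 + 8 + 4 + 1, so 755^557 ≡ 153·800·512·704·755 ≡ 886 (mod 967)
y^r · r^s ≡ 62·886 = 54932 ≡ 780 (mod 967)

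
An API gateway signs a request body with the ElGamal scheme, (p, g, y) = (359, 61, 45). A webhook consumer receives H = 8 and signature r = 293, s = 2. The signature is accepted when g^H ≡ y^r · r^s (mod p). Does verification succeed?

fails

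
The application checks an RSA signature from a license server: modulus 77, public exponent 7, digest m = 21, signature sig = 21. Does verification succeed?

sig^2 ≡ 21^2 = 441 ≡ 56
sig^4 ≡ 56^2 = 3136 ≡ 56
7 = 4 + 2 + 1, so sig^7 ≡ 56·56·21 ≡ 21 (mod 77)
21 = m, so the signature checks out.

passes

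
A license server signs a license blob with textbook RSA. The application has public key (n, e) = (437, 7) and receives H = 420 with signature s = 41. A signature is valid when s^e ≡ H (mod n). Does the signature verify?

s^2 ≡ 41^2 = 1681 ≡ 370
s^4 ≡ 370^2 = 136900 ≡ 119
7 = 4 + 2 + 1, so s^7 ≡ 119·370·41 ≡ 420 (mod 437)
420 = H, so the signature checks out.

verifies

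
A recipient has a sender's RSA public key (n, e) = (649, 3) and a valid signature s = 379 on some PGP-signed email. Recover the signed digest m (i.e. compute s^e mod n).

521

s^2 ≡ 379^2 = 143641 ≡ 212
3 = 2 + 1, so s^3 ≡ 212·379 ≡ 521 (mod 649)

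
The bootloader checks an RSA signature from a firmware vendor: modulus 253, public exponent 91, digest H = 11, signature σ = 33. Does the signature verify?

verifies

Squares mod 253: σ^1≡33, σ^2≡77, σ^4≡110, σ^8≡209, σ^16≡165, σ^32≡154, σ^64≡187
91 = 64 + 16 + 8 + 2 + 1, so σ^91 ≡ 187·165·209·77·33 ≡ 11 (mod 253)
11 = H, so the signature checks out.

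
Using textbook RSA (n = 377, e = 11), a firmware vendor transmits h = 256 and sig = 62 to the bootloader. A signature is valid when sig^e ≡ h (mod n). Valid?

Squares mod 377: sig^1≡62, sig^2≡74, sig^4≡198, sig^8≡373
11 = 8 + 2 + 1, so sig^11 ≡ 373·74·62 ≡ 121 (mod 377)
The recovered value 121 does not match the digest 256.

no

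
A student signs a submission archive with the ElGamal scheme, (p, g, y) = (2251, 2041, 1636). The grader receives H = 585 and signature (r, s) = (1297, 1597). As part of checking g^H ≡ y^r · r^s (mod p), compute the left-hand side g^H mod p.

2041^2 = 4165681 ≡ 1331
2041^4 ≡ 1331^2 = 1771561 ≡ 24
2041^8 ≡ 24^2 = 576
2041^16 ≡ 576^2 = 331776 ≡ 879
2041^32 ≡ 879^2 = 772641 ≡ 548
2041^64 ≡ 548^2 = 300304 ≡ 921
2041^128 ≡ 921^2 = 848241 ≡ 1865
2041^256 ≡ 1865^2 = 3478225 ≡ 430
2041^512 ≡ 430^2 = 184900 ≡ 318
585 = 512 + 64 + 8 + 1, so 2041^585 ≡ 318·921·576·2041 ≡ 997 (mod 2251)

997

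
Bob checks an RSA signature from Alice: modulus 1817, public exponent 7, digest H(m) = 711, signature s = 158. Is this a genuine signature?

genuine

s^2 ≡ 158^2 = 24964 ≡ 1343
s^4 ≡ 1343^2 = 1803649 ≡ 1185
7 = 4 + 2 + 1, so s^7 ≡ 1185·1343·158 ≡ 711 (mod 1817)
711 = H(m), so the signature checks out.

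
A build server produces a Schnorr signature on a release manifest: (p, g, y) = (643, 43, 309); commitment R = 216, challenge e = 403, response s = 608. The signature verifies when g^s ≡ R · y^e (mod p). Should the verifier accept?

reject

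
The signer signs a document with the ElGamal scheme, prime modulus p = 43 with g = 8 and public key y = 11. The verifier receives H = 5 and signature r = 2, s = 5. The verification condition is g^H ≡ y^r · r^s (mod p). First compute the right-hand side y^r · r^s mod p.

2

11^2 = 121 ≡ 35
2^2 = 4
2^4 ≡ 4^2 = 16
5 = 4 + 1, so 2^5 ≡ 16·2 ≡ 32 (mod 43)
y^r · r^s ≡ 35·32 = 1120 ≡ 2 (mod 43)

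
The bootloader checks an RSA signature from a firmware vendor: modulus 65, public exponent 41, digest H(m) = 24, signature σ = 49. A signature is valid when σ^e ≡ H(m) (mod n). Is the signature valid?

invalid

Squares mod 65: σ^1≡49, σ^2≡61, σ^4≡16, σ^8≡61, σ^16≡16, σ^32≡61
41 = 32 + 8 + 1, so σ^41 ≡ 61·61·49 ≡ 4 (mod 65)
The recovered value 4 does not match the digest 24.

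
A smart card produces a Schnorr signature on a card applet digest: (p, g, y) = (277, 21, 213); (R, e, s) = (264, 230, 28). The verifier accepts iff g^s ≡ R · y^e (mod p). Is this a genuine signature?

genuine

g^s mod p:
Squares mod 277: 21^1≡21, 21^2≡164, 21^4≡27, 21^8≡175, 21^16≡155
28 = 16 + 8 + 4, so 21^28 ≡ 155·175·27 ≡ 264 (mod 277)
R · y^e mod p:
Squares mod 277: 213^1≡213, 213^2≡218, 213^4≡157, 213^8≡273, 213^16≡16, 213^32≡256, 213^64≡164, 213^128≡27
230 = 128 + 64 + 32 + 4 + 2, so 213^230 ≡ 27·164·256·157·218 ≡ 1 (mod 277)
264·1 = 264 ≡ 264 (mod 277)
264 ≡ 264 (mod 277); signature holds.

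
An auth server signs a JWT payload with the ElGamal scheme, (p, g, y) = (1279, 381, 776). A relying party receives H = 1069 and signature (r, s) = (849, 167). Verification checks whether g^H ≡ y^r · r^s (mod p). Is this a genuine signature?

Left side g^H mod p:
Squares mod 1279: 381^1≡381, 381^2≡634, 381^4≡350, 381^8≡995, 381^16≡79, 381^32≡1125, 381^64≡694, 381^128≡732, 381^256≡1202, 381^512≡813, 381^1024≡1005
1069 = 1024 + 32 + 8 + 4 + 1, so 381^1069 ≡ 1005·1125·995·350·381 ≡ 1031 (mod 1279)
Right side y^r · r^s mod p:
Squares mod 1279: 776^1≡776, 776^2≡1046, 776^4≡571, 776^8≡1175, 776^16≡584, 776^32≡842, 776^64≡398, 776^128≡1087, 776^256≡1052, 776^512≡369
849 = 512 + 256 + 64 + 16 + 1, so 776^849 ≡ 369·1052·398·584·776 ≡ 1081 (mod 1279)
Squares mod 1279: 849^1≡849, 849^2≡724, 849^4≡1065, 849^8≡1031, 849^16≡112, 849^32≡1033, 849^64≡403, 849^128≡1255
167 = 128 + 32 + 4 + 2 + 1, so 849^167 ≡ 1255·1033·1065·724·849 ≡ 1091 (mod 1279)
1081·1091 = 1179371 ≡ 133 (mod 1279)
1031 ≠ 133, so verification fails.

forged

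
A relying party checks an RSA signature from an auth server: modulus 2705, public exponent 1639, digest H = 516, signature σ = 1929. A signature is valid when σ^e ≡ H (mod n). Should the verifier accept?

reject

Squares mod 2705: σ^1≡1929, σ^2≡1666, σ^4≡226, σ^8≡2386, σ^16≡1676, σ^32≡1186, σ^64≡2701, σ^128≡16, σ^256≡256, σ^512≡616, σ^1024≡756
1639 = 1024 + 512 + 64 + 32 + 4 + 2 + 1, so σ^1639 ≡ 756·616·2701·1186·226·1666·1929 ≡ 2189 (mod 2705)
2189 ≠ 516, so verification fails.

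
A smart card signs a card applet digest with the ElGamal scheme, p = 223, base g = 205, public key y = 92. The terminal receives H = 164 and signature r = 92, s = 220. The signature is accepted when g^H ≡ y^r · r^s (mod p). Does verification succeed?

fails

Left side g^H mod p:
205^2 = 42025 ≡ 101
205^4 ≡ 101^2 = 10201 ≡ 166
205^8 ≡ 166^2 = 27556 ≡ 127
205^16 ≡ 127^2 = 16129 ≡ 73
205^32 ≡ 73^2 = 5329 ≡ 200
205^64 ≡ 200^2 = 40000 ≡ 83
205^128 ≡ 83^2 = 6889 ≡ 199
164 = 128 + 32 + 4, so 205^164 ≡ 199·200·166 ≡ 202 (mod 223)
Right side y^r · r^s mod p:
92^2 = 8464 ≡ 213
92^4 ≡ 213^2 = 45369 ≡ 100
92^8 ≡ 100^2 = 10000 ≡ 188
92^16 ≡ 188^2 = 35344 ≡ 110
92^32 ≡ 110^2 = 12100 ≡ 58
92^64 ≡ 58^2 = 3364 ≡ 19
92 = 64 + 16 + 8 + 4, so 92^92 ≡ 19·110·188·100 ≡ 69 (mod 223)
92^2 = 8464 ≡ 213
92^4 ≡ 213^2 = 45369 ≡ 100
92^8 ≡ 100^2 = 10000 ≡ 188
92^16 ≡ 188^2 = 35344 ≡ 110
92^32 ≡ 110^2 = 12100 ≡ 58
92^64 ≡ 58^2 = 3364 ≡ 19
92^128 ≡ 19^2 = 361 ≡ 138
220 = 128 + 64 + 16 + 8 + 4, so 92^220 ≡ 138·19·110·188·100 ≡ 156 (mod 223)
69·156 = 10764 ≡ 60 (mod 223)
202 ≠ 60, so verification fails.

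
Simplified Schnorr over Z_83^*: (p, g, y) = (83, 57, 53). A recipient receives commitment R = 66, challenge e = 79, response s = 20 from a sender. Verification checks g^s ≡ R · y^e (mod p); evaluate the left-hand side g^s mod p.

Squares mod 83: 57^1≡57, 57^2≡12, 57^4≡61, 57^8≡69, 57^16≡30
20 = 16 + 4, so 57^20 ≡ 30·61 ≡ 4 (mod 83)

4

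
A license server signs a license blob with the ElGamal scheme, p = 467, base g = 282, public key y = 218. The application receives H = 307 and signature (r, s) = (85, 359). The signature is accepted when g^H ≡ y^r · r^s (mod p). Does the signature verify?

Left side g^H mod p:
282^2 = 79524 ≡ 134
282^4 ≡ 134^2 = 17956 ≡ 210
282^8 ≡ 210^2 = 44100 ≡ 202
282^16 ≡ 202^2 = 40804 ≡ 175
282^32 ≡ 175^2 = 30625 ≡ 270
282^64 ≡ 270^2 = 72900 ≡ 48
282^128 ≡ 48^2 = 2304 ≡ 436
282^256 ≡ 436^2 = 190096 ≡ 27
307 = 256 + 32 + 16 + 2 + 1, so 282^307 ≡ 27·270·175·134·282 ≡ 397 (mod 467)
Right side y^r · r^s mod p:
218^2 = 47524 ≡ 357
218^4 ≡ 357^2 = 127449 ≡ 425
218^8 ≡ 425^2 = 180625 ≡ 363
218^16 ≡ 363^2 = 131769 ≡ 75
218^32 ≡ 75^2 = 5625 ≡ 21
218^64 ≡ 21^2 = 441
85 = 64 + 16 + 4 + 1, so 218^85 ≡ 441·75·425·218 ≡ 323 (mod 467)
85^2 = 7225 ≡ 220
85^4 ≡ 220^2 = 48400 ≡ 299
85^8 ≡ 299^2 = 89401 ≡ 204
85^16 ≡ 204^2 = 41616 ≡ 53
85^32 ≡ 53^2 = 2809 ≡ 7
85^64 ≡ 7^2 = 49
85^128 ≡ 49^2 = 2401 ≡ 66
85^256 ≡ 66^2 = 4356 ≡ 153
359 = 256 + 64 + 32 + 4 + 2 + 1, so 85^359 ≡ 153·49·7·299·220·85 ≡ 420 (mod 467)
323·420 = 135660 ≡ 230 (mod 467)
397 ≠ 230, so verification fails.

does not verify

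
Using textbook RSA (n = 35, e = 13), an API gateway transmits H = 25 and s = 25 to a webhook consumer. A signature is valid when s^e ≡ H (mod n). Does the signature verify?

s^13 mod 35 = 25
25 = H, so the signature checks out.

verifies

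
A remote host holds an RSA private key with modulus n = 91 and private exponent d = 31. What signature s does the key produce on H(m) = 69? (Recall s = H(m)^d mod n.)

(H(m))^2 ≡ 69^2 = 4761 ≡ 29
(H(m))^4 ≡ 29^2 = 841 ≡ 22
(H(m))^8 ≡ 22^2 = 484 ≡ 29
(H(m))^16 ≡ 29^2 = 841 ≡ 22
31 = 16 + 8 + 4 + 2 + 1, so (H(m))^31 ≡ 22·29·22·29·69 ≡ 69 (mod 91)

69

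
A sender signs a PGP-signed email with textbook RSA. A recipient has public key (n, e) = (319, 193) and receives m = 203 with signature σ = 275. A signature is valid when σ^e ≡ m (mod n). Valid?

no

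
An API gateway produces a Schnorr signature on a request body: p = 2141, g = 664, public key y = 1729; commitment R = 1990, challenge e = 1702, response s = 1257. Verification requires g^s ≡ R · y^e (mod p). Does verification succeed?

g^s mod p:
Squares mod 2141: 664^1≡664, 664^2≡1991, 664^4≡1090, 664^8≡1986, 664^16≡474, 664^32≡2012, 664^64≡1654, 664^128≡1659, 664^256≡1096, 664^512≡115, 664^1024≡379
1257 = 1024 + 128 + 64 + 32 + 8 + 1, so 664^1257 ≡ 379·1659·1654·2012·1986·664 ≡ 832 (mod 2141)
R · y^e mod p:
Squares mod 2141: 1729^1≡1729, 1729^2≡605, 1729^4≡2055, 1729^8≡973, 1729^16≡407, 1729^32≡792, 1729^64≡2092, 1729^128≡260, 1729^256≡1229, 1729^512≡1036, 1729^1024≡655
1702 = 1024 + 512 + 128 + 32 + 4 + 2, so 1729^1702 ≡ 655·1036·260·792·2055·605 ≡ 92 (mod 2141)
1990·92 = 183080 ≡ 1095 (mod 2141)
832 ≠ 1095; the check fails.

fails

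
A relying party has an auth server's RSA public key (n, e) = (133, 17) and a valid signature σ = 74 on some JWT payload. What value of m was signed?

9

σ^2 ≡ 74^2 = 5476 ≡ 23
σ^4 ≡ 23^2 = 529 ≡ 130
σ^8 ≡ 130^2 = 16900 ≡ 9
σ^16 ≡ 9^2 = 81
17 = 16 + 1, so σ^17 ≡ 81·74 ≡ 9 (mod 133)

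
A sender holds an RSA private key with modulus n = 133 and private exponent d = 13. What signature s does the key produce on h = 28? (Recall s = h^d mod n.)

63

Squares mod 133: h^1≡28, h^2≡119, h^4≡63, h^8≡112
13 = 8 + 4 + 1, so h^13 ≡ 112·63·28 ≡ 63 (mod 133)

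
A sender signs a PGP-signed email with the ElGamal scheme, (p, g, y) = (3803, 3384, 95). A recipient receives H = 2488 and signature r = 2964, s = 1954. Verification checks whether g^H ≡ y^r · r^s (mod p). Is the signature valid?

invalid

Left side g^H mod p:
Squares mod 3803: 3384^1≡3384, 3384^2≡623, 3384^4≡223, 3384^8≡290, 3384^16≡434, 3384^32≡2009, 3384^64≡1098, 3384^128≡53, 3384^256≡2809, 3384^512≡3059, 3384^1024≡2101, 3384^2048≡2721
2488 = 2048 + 256 + 128 + 32 + 16 + 8, so 3384^2488 ≡ 2721·2809·53·2009·434·290 ≡ 1431 (mod 3803)
Right side y^r · r^s mod p:
Squares mod 3803: 95^1≡95, 95^2≡1419, 95^4≡1774, 95^8≡1995, 95^16≡2087, 95^32≡1134, 95^64≡542, 95^128≡933, 95^256≡3405, 95^512≡2481, 95^1024≡2107, 95^2048≡1348
2964 = 2048 + 512 + 256 + 128 + 16 + 4, so 95^2964 ≡ 1348·2481·3405·933·2087·1774 ≡ 684 (mod 3803)
Squares mod 3803: 2964^1≡2964, 2964^2≡366, 2964^4≡851, 2964^8≡1631, 2964^16≡1864, 2964^32≡2357, 2964^64≡3069, 2964^128≡2533, 2964^256≡428, 2964^512≡640, 2964^1024≡2679
1954 = 1024 + 512 + 256 + 128 + 32 + 2, so 2964^1954 ≡ 2679·640·428·2533·2357·366 ≡ 3734 (mod 3803)
684·3734 = 2554056 ≡ 2243 (mod 3803)
1431 ≠ 2243, so verification fails.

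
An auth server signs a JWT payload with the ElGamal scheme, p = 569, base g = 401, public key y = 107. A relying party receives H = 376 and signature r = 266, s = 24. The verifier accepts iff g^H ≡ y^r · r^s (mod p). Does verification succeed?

fails

Left side g^H mod p:
401^2 = 160801 ≡ 343
401^4 ≡ 343^2 = 117649 ≡ 435
401^8 ≡ 435^2 = 189225 ≡ 317
401^16 ≡ 317^2 = 100489 ≡ 345
401^32 ≡ 345^2 = 119025 ≡ 104
401^64 ≡ 104^2 = 10816 ≡ 5
401^128 ≡ 5^2 = 25
401^256 ≡ 25^2 = 625 ≡ 56
376 = 256 + 64 + 32 + 16 + 8, so 401^376 ≡ 56·5·104·345·317 ≡ 437 (mod 569)
Right side y^r · r^s mod p:
107^2 = 11449 ≡ 69
107^4 ≡ 69^2 = 4761 ≡ 209
107^8 ≡ 209^2 = 43681 ≡ 437
107^16 ≡ 437^2 = 190969 ≡ 354
107^32 ≡ 354^2 = 125316 ≡ 136
107^64 ≡ 136^2 = 18496 ≡ 288
107^128 ≡ 288^2 = 82944 ≡ 439
107^256 ≡ 439^2 = 192721 ≡ 399
266 = 256 + 8 + 2, so 107^266 ≡ 399·437·69 ≡ 111 (mod 569)
266^2 = 70756 ≡ 200
266^4 ≡ 200^2 = 40000 ≡ 170
266^8 ≡ 170^2 = 28900 ≡ 450
266^16 ≡ 450^2 = 202500 ≡ 505
24 = 16 + 8, so 266^24 ≡ 505·450 ≡ 219 (mod 569)
111·219 = 24309 ≡ 411 (mod 569)
437 ≠ 411, so verification fails.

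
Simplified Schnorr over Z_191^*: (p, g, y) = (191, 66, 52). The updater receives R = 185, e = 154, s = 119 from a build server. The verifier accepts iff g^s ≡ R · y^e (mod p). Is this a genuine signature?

g^s mod p:
Squares mod 191: 66^1≡66, 66^2≡154, 66^4≡32, 66^8≡69, 66^16≡177, 66^32≡5, 66^64≡25
119 = 64 + 32 + 16 + 4 + 2 + 1, so 66^119 ≡ 25·5·177·32·154·66 ≡ 11 (mod 191)
R · y^e mod p:
Squares mod 191: 52^1≡52, 52^2≡30, 52^4≡136, 52^8≡160, 52^16≡6, 52^32≡36, 52^64≡150, 52^128≡153
154 = 128 + 16 + 8 + 2, so 52^154 ≡ 153·6·160·30 ≡ 30 (mod 191)
185·30 = 5550 ≡ 11 (mod 191)
11 ≡ 11 (mod 191); signature holds.

genuine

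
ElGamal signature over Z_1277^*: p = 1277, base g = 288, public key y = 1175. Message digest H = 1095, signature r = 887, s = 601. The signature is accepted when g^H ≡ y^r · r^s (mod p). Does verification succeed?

Left side g^H mod p:
Squares mod 1277: 288^1≡288, 288^2≡1216, 288^4≡1167, 288^8≡607, 288^16≡673, 288^32≡871, 288^64≡103, 288^128≡393, 288^256≡1209, 288^512≡793, 288^1024≡565
1095 = 1024 + 64 + 4 + 2 + 1, so 288^1095 ≡ 565·103·1167·1216·288 ≡ 838 (mod 1277)
Right side y^r · r^s mod p:
Squares mod 1277: 1175^1≡1175, 1175^2≡188, 1175^4≡865, 1175^8≡1180, 1175^16≡470, 1175^32≡1256, 1175^64≡441, 1175^128≡377, 1175^256≡382, 1175^512≡346
887 = 512 + 256 + 64 + 32 + 16 + 4 + 2 + 1, so 1175^887 ≡ 346·382·441·1256·470·865·188·1175 ≡ 586 (mod 1277)
Squares mod 1277: 887^1≡887, 887^2≡137, 887^4≡891, 887^8≡864, 887^16≡728, 887^32≡29, 887^64≡841, 887^128≡1100, 887^256≡681, 887^512≡210
601 = 512 + 64 + 16 + 8 + 1, so 887^601 ≡ 210·841·728·864·887 ≡ 507 (mod 1277)
586·507 = 297102 ≡ 838 (mod 1277)
838 ≡ 838 (mod 1277), so the signature is genuine.

passes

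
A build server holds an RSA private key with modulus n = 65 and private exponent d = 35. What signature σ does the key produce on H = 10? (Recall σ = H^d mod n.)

H^2 ≡ 10^2 = 100 ≡ 35
H^4 ≡ 35^2 = 1225 ≡ 55
H^8 ≡ 55^2 = 3025 ≡ 35
H^16 ≡ 35^2 = 1225 ≡ 55
H^32 ≡ 55^2 = 3025 ≡ 35
35 = 32 + 2 + 1, so H^35 ≡ 35·35·10 ≡ 30 (mod 65)

30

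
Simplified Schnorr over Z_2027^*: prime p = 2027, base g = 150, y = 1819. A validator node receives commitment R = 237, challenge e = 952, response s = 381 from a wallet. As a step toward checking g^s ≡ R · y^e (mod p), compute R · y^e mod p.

1819^2 = 3308761 ≡ 697
1819^4 ≡ 697^2 = 485809 ≡ 1356
1819^8 ≡ 1356^2 = 1838736 ≡ 247
1819^16 ≡ 247^2 = 61009 ≡ 199
1819^32 ≡ 199^2 = 39601 ≡ 1088
1819^64 ≡ 1088^2 = 1183744 ≡ 2003
1819^128 ≡ 2003^2 = 4012009 ≡ 576
1819^256 ≡ 576^2 = 331776 ≡ 1375
1819^512 ≡ 1375^2 = 1890625 ≡ 1461
952 = 512 + 256 + 128 + 32 + 16 + 8, so 1819^952 ≡ 1461·1375·576·1088·199·247 ≡ 716 (mod 2027)
R · y^e ≡ 237·716 = 169692 ≡ 1451 (mod 2027)

1451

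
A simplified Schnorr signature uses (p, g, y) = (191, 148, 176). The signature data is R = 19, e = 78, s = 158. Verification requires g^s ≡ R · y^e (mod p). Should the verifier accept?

reject

g^s mod p:
Squares mod 191: 148^1≡148, 148^2≡130, 148^4≡92, 148^8≡60, 148^16≡162, 148^32≡77, 148^64≡8, 148^128≡64
158 = 128 + 16 + 8 + 4 + 2, so 148^158 ≡ 64·162·60·92·130 ≡ 129 (mod 191)
R · y^e mod p:
Squares mod 191: 176^1≡176, 176^2≡34, 176^4≡10, 176^8≡100, 176^16≡68, 176^32≡40, 176^64≡72
78 = 64 + 8 + 4 + 2, so 176^78 ≡ 72·100·10·34 ≡ 144 (mod 191)
19·144 = 2736 ≡ 62 (mod 191)
129 ≠ 62; the check fails.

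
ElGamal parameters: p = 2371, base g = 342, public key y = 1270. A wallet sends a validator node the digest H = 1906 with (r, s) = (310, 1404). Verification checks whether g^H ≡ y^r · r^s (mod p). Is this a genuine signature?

Left side g^H mod p:
342^2 = 116964 ≡ 785
342^4 ≡ 785^2 = 616225 ≡ 2136
342^8 ≡ 2136^2 = 4562496 ≡ 692
342^16 ≡ 692^2 = 478864 ≡ 2293
342^32 ≡ 2293^2 = 5257849 ≡ 1342
342^64 ≡ 1342^2 = 1800964 ≡ 1375
342^128 ≡ 1375^2 = 1890625 ≡ 938
342^256 ≡ 938^2 = 879844 ≡ 203
342^512 ≡ 203^2 = 41209 ≡ 902
342^1024 ≡ 902^2 = 813604 ≡ 351
1906 = 1024 + 512 + 256 + 64 + 32 + 16 + 2, so 342^1906 ≡ 351·902·203·1375·1342·2293·785 ≡ 1561 (mod 2371)
Right side y^r · r^s mod p:
1270^2 = 1612900 ≡ 620
1270^4 ≡ 620^2 = 384400 ≡ 298
1270^8 ≡ 298^2 = 88804 ≡ 1077
1270^16 ≡ 1077^2 = 1159929 ≡ 510
1270^32 ≡ 510^2 = 260100 ≡ 1661
1270^64 ≡ 1661^2 = 2758921 ≡ 1448
1270^128 ≡ 1448^2 = 2096704 ≡ 740
1270^256 ≡ 740^2 = 547600 ≡ 2270
310 = 256 + 32 + 16 + 4 + 2, so 1270^310 ≡ 2270·1661·510·298·620 ≡ 397 (mod 2371)
310^2 = 96100 ≡ 1260
310^4 ≡ 1260^2 = 1587600 ≡ 1401
310^8 ≡ 1401^2 = 1962801 ≡ 1984
310^16 ≡ 1984^2 = 3936256 ≡ 396
310^32 ≡ 396^2 = 156816 ≡ 330
310^64 ≡ 330^2 = 108900 ≡ 2205
310^128 ≡ 2205^2 = 4862025 ≡ 1475
310^256 ≡ 1475^2 = 2175625 ≡ 1418
310^512 ≡ 1418^2 = 2010724 ≡ 116
310^1024 ≡ 116^2 = 13456 ≡ 1601
1404 = 1024 + 256 + 64 + 32 + 16 + 8 + 4, so 310^1404 ≡ 1601·1418·2205·330·396·1984·1401 ≡ 1067 (mod 2371)
397·1067 = 423599 ≡ 1561 (mod 2371)
1561 ≡ 1561 (mod 2371), so the signature is genuine.

genuine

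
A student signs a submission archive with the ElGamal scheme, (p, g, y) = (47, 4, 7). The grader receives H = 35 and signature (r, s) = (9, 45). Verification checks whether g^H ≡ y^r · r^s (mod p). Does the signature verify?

verifies

Left side g^H mod p:
4^2 = 16
4^4 ≡ 16^2 = 256 ≡ 21
4^8 ≡ 21^2 = 441 ≡ 18
4^16 ≡ 18^2 = 324 ≡ 42
4^32 ≡ 42^2 = 1764 ≡ 25
35 = 32 + 2 + 1, so 4^35 ≡ 25·16·4 ≡ 2 (mod 47)
Right side y^r · r^s mod p:
7^2 = 49 ≡ 2
7^4 ≡ 2^2 = 4
7^8 ≡ 4^2 = 16
9 = 8 + 1, so 7^9 ≡ 16·7 ≡ 18 (mod 47)
9^2 = 81 ≡ 34
9^4 ≡ 34^2 = 1156 ≡ 28
9^8 ≡ 28^2 = 784 ≡ 32
9^16 ≡ 32^2 = 1024 ≡ 37
9^32 ≡ 37^2 = 1369 ≡ 6
45 = 32 + 8 + 4 + 1, so 9^45 ≡ 6·32·28·9 ≡ 21 (mod 47)
18·21 = 378 ≡ 2 (mod 47)
2 ≡ 2 (mod 47), so the signature is genuine.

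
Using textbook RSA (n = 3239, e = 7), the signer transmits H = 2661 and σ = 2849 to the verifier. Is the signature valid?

σ^2 ≡ 2849^2 = 8116801 ≡ 3106
σ^4 ≡ 3106^2 = 9647236 ≡ 1494
7 = 4 + 2 + 1, so σ^7 ≡ 1494·3106·2849 ≡ 705 (mod 3239)
705 ≠ 2661, so verification fails.

invalid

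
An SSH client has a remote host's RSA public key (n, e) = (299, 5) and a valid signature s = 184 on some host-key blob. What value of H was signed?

253

s^2 ≡ 184^2 = 33856 ≡ 69
s^4 ≡ 69^2 = 4761 ≡ 276
5 = 4 + 1, so s^5 ≡ 276·184 ≡ 253 (mod 299)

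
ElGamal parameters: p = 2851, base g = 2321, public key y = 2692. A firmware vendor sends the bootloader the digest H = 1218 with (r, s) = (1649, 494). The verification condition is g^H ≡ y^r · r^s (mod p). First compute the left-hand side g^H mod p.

2597

2321^2 = 5387041 ≡ 1502
2321^4 ≡ 1502^2 = 2256004 ≡ 863
2321^8 ≡ 863^2 = 744769 ≡ 658
2321^16 ≡ 658^2 = 432964 ≡ 2463
2321^32 ≡ 2463^2 = 6066369 ≡ 2292
2321^64 ≡ 2292^2 = 5253264 ≡ 1722
2321^128 ≡ 1722^2 = 2965284 ≡ 244
2321^256 ≡ 244^2 = 59536 ≡ 2516
2321^512 ≡ 2516^2 = 6330256 ≡ 1036
2321^1024 ≡ 1036^2 = 1073296 ≡ 1320
1218 = 1024 + 128 + 64 + 2, so 2321^1218 ≡ 1320·244·1722·1502 ≡ 2597 (mod 2851)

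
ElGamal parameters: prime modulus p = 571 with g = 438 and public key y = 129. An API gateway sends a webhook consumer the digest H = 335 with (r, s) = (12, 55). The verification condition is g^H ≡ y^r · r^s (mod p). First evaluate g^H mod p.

438^2 = 191844 ≡ 559
438^4 ≡ 559^2 = 312481 ≡ 144
438^8 ≡ 144^2 = 20736 ≡ 180
438^16 ≡ 180^2 = 32400 ≡ 424
438^32 ≡ 424^2 = 179776 ≡ 482
438^64 ≡ 482^2 = 232324 ≡ 498
438^128 ≡ 498^2 = 248004 ≡ 190
438^256 ≡ 190^2 = 36100 ≡ 127
335 = 256 + 64 + 8 + 4 + 2 + 1, so 438^335 ≡ 127·498·180·144·559·438 ≡ 542 (mod 571)

542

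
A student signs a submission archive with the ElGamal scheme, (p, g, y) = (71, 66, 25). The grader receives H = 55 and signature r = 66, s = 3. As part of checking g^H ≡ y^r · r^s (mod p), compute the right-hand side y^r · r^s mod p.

25^2 = 625 ≡ 57
25^4 ≡ 57^2 = 3249 ≡ 54
25^8 ≡ 54^2 = 2916 ≡ 5
25^16 ≡ 5^2 = 25
25^32 ≡ 25^2 = 625 ≡ 57
25^64 ≡ 57^2 = 3249 ≡ 54
66 = 64 + 2, so 25^66 ≡ 54·57 ≡ 25 (mod 71)
66^2 = 4356 ≡ 25
3 = 2 + 1, so 66^3 ≡ 25·66 ≡ 17 (mod 71)
y^r · r^s ≡ 25·17 = 425 ≡ 70 (mod 71)

70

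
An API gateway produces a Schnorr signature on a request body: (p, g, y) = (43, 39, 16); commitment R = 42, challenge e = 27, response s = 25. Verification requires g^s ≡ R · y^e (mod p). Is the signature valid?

invalid

g^s mod p:
Squares mod 43: 39^1≡39, 39^2≡16, 39^4≡41, 39^8≡4, 39^16≡16
25 = 16 + 8 + 1, so 39^25 ≡ 16·4·39 ≡ 2 (mod 43)
R · y^e mod p:
Squares mod 43: 16^1≡16, 16^2≡41, 16^4≡4, 16^8≡16, 16^16≡41
27 = 16 + 8 + 2 + 1, so 16^27 ≡ 41·16·41·16 ≡ 35 (mod 43)
42·35 = 1470 ≡ 8 (mod 43)
2 ≠ 8; the check fails.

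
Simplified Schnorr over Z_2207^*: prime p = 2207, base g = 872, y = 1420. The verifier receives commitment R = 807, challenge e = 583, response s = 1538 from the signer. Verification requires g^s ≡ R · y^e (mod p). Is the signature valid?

valid

g^s mod p:
Squares mod 2207: 872^1≡872, 872^2≡1176, 872^4≡1394, 872^8≡1076, 872^16≡1308, 872^32≡439, 872^64≡712, 872^128≡1541, 872^256≡2156, 872^512≡394, 872^1024≡746
1538 = 1024 + 512 + 2, so 872^1538 ≡ 746·394·1176 ≡ 905 (mod 2207)
R · y^e mod p:
Squares mod 2207: 1420^1≡1420, 1420^2≡1409, 1420^4≡1188, 1420^8≡1071, 1420^16≡1608, 1420^32≡1267, 1420^64≡800, 1420^128≡2177, 1420^256≡900, 1420^512≡31
583 = 512 + 64 + 4 + 2 + 1, so 1420^583 ≡ 31·800·1188·1409·1420 ≡ 23 (mod 2207)
807·23 = 18561 ≡ 905 (mod 2207)
905 ≡ 905 (mod 2207); signature holds.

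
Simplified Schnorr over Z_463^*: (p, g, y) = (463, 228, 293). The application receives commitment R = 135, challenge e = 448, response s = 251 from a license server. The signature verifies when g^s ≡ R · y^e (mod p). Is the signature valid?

invalid

g^s mod p:
Squares mod 463: 228^1≡228, 228^2≡128, 228^4≡179, 228^8≡94, 228^16≡39, 228^32≡132, 228^64≡293, 228^128≡194
251 = 128 + 64 + 32 + 16 + 8 + 2 + 1, so 228^251 ≡ 194·293·132·39·94·128·228 ≡ 36 (mod 463)
R · y^e mod p:
Squares mod 463: 293^1≡293, 293^2≡194, 293^4≡133, 293^8≡95, 293^16≡228, 293^32≡128, 293^64≡179, 293^128≡94, 293^256≡39
448 = 256 + 128 + 64, so 293^448 ≡ 39·94·179 ≡ 143 (mod 463)
135·143 = 19305 ≡ 322 (mod 463)
36 ≠ 322; the check fails.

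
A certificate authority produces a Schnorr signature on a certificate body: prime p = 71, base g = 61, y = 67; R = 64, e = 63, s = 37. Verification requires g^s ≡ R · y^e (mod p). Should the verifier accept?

g^s mod p:
61^37 mod 71 = 42
R · y^e mod p:
67^63 mod 71 = 46
64·46 = 2944 ≡ 33 (mod 71)
42 ≠ 33; the check fails.

reject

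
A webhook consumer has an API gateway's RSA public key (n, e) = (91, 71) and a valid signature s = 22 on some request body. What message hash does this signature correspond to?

s^2 ≡ 22^2 = 484 ≡ 29
s^4 ≡ 29^2 = 841 ≡ 22
s^8 ≡ 22^2 = 484 ≡ 29
s^16 ≡ 29^2 = 841 ≡ 22
s^32 ≡ 22^2 = 484 ≡ 29
s^64 ≡ 29^2 = 841 ≡ 22
71 = 64 + 4 + 2 + 1, so s^71 ≡ 22·22·29·22 ≡ 29 (mod 91)

29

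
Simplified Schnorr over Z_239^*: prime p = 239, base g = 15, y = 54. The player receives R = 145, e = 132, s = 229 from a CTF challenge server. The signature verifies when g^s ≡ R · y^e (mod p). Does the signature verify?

verifies

g^s mod p:
15^2 = 225
15^4 ≡ 225^2 = 50625 ≡ 196
15^8 ≡ 196^2 = 38416 ≡ 176
15^16 ≡ 176^2 = 30976 ≡ 145
15^32 ≡ 145^2 = 21025 ≡ 232
15^64 ≡ 232^2 = 53824 ≡ 49
15^128 ≡ 49^2 = 2401 ≡ 11
229 = 128 + 64 + 32 + 4 + 1, so 15^229 ≡ 11·49·232·196·15 ≡ 87 (mod 239)
R · y^e mod p:
54^2 = 2916 ≡ 48
54^4 ≡ 48^2 = 2304 ≡ 153
54^8 ≡ 153^2 = 23409 ≡ 226
54^16 ≡ 226^2 = 51076 ≡ 169
54^32 ≡ 169^2 = 28561 ≡ 120
54^64 ≡ 120^2 = 14400 ≡ 60
54^128 ≡ 60^2 = 3600 ≡ 15
132 = 128 + 4, so 54^132 ≡ 15·153 ≡ 144 (mod 239)
145·144 = 20880 ≡ 87 (mod 239)
87 ≡ 87 (mod 239); signature holds.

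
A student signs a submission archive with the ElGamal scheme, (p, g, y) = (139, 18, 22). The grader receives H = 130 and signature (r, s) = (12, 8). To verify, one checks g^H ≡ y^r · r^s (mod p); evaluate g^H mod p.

81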